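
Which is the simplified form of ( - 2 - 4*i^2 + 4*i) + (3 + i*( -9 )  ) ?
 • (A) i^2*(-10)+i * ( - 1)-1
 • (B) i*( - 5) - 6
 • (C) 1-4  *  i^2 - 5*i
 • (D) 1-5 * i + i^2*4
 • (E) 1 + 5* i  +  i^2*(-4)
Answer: C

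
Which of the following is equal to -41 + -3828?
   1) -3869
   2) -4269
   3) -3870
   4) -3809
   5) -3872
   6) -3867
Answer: 1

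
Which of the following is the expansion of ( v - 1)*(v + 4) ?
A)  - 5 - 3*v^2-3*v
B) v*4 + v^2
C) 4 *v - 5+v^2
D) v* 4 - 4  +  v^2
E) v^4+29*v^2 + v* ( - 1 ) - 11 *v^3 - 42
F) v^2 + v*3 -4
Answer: F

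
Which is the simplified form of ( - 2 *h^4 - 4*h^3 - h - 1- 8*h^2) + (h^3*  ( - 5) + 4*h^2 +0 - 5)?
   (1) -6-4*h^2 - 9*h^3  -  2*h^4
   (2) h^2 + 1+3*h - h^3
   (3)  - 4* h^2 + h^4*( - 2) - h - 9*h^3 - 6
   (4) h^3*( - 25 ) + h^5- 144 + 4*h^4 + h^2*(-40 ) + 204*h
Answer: 3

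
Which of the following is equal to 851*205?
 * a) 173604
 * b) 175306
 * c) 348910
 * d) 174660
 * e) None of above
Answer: e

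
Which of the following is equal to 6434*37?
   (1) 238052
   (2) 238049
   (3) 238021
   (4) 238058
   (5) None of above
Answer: 4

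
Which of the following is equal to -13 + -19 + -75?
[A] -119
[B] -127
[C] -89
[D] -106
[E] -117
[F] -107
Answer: F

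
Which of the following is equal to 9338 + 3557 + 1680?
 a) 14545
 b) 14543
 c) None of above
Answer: c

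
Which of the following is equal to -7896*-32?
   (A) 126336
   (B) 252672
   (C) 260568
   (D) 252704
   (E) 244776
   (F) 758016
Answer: B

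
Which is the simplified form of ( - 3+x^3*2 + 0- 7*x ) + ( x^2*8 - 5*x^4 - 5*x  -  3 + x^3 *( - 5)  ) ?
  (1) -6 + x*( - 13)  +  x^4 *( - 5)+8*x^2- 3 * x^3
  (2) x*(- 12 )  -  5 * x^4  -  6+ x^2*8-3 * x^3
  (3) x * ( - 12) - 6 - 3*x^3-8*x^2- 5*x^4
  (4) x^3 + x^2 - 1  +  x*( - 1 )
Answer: 2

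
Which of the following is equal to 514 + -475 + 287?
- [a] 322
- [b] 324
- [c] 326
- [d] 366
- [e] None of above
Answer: c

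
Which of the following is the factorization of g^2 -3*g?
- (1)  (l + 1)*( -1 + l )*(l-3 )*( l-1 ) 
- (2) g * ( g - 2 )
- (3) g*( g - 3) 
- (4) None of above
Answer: 3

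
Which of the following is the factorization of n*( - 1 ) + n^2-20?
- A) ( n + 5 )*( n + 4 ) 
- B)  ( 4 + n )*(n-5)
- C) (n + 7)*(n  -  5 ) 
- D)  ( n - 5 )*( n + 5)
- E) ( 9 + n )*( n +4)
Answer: B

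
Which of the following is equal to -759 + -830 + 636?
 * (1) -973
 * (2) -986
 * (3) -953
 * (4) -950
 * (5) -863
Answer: 3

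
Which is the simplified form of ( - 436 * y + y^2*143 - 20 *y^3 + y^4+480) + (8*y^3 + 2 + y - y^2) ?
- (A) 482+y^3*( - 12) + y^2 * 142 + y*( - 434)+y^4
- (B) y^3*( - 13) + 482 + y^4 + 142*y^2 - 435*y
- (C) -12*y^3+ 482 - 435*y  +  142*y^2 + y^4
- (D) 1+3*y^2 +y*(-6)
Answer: C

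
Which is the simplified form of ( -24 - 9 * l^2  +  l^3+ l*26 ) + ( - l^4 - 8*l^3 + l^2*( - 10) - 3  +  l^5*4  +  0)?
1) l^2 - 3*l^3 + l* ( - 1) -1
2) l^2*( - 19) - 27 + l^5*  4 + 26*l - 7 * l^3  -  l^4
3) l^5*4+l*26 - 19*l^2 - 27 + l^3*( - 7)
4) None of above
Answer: 2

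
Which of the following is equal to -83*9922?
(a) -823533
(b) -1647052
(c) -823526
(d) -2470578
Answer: c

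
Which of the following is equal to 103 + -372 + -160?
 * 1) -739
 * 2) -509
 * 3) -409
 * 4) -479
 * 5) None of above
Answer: 5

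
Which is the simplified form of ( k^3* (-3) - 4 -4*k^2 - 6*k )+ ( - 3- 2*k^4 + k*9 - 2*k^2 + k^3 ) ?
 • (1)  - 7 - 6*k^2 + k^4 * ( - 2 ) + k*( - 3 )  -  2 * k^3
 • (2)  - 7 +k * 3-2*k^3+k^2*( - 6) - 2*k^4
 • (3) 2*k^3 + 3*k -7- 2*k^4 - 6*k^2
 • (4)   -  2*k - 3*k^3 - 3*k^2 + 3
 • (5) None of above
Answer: 2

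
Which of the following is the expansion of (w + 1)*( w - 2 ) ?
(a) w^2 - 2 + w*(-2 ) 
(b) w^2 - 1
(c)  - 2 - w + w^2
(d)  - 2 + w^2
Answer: c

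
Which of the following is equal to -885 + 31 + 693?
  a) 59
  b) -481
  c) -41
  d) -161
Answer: d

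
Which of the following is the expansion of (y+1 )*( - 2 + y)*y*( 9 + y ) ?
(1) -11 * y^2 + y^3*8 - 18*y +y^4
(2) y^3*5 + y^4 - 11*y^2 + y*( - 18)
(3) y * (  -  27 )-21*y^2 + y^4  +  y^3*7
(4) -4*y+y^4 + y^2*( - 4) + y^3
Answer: 1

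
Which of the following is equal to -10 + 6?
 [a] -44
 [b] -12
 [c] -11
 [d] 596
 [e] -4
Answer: e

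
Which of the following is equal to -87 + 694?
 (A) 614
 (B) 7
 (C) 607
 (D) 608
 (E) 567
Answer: C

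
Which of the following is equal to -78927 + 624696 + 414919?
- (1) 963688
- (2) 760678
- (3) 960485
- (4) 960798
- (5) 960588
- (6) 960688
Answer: 6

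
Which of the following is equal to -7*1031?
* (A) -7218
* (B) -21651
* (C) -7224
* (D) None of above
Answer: D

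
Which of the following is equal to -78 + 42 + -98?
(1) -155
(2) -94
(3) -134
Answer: 3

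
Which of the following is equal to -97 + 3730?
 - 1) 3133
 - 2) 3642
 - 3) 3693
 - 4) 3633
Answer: 4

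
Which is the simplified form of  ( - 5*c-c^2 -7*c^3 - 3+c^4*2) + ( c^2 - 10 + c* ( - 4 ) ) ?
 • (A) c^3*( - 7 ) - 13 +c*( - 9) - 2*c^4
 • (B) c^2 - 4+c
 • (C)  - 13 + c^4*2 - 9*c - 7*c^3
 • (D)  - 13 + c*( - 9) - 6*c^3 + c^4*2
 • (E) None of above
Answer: C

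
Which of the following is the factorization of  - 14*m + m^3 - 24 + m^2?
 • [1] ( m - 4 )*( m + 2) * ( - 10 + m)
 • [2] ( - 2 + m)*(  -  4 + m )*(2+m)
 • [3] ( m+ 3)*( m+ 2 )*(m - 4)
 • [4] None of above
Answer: 3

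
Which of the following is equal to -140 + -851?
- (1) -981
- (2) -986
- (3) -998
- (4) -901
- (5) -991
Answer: 5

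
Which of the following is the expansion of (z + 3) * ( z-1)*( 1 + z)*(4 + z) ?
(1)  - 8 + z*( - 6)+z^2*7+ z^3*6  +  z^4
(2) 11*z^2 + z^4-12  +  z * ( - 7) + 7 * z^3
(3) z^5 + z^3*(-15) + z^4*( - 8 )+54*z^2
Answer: 2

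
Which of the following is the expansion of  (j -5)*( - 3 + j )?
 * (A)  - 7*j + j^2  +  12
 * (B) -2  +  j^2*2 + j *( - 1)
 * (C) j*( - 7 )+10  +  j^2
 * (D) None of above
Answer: D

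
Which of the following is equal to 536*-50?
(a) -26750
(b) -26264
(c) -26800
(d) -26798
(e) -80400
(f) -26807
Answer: c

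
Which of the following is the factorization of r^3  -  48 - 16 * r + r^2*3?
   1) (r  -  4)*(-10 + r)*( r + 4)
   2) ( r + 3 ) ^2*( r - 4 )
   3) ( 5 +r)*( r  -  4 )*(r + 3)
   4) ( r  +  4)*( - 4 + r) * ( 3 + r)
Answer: 4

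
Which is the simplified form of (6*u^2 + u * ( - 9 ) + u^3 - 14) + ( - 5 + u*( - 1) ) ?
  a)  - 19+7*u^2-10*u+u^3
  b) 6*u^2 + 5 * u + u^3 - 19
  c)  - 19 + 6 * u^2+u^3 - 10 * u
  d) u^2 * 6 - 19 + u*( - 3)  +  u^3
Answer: c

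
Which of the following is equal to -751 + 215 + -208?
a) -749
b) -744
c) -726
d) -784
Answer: b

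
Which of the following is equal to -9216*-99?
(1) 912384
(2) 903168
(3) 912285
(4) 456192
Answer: 1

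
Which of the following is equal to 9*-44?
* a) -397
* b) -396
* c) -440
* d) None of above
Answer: b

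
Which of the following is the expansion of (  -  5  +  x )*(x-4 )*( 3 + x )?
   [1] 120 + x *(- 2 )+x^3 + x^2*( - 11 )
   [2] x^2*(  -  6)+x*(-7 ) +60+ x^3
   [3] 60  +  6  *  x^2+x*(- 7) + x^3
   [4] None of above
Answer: 2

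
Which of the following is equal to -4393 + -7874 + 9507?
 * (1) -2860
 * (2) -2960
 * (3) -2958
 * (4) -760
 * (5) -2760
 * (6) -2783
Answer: 5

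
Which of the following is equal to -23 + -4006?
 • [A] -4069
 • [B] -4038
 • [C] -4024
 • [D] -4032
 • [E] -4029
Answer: E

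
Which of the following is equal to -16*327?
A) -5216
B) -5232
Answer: B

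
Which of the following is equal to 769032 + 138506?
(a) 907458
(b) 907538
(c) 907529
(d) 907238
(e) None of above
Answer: b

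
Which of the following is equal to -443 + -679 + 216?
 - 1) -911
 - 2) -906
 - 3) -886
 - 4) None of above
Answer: 2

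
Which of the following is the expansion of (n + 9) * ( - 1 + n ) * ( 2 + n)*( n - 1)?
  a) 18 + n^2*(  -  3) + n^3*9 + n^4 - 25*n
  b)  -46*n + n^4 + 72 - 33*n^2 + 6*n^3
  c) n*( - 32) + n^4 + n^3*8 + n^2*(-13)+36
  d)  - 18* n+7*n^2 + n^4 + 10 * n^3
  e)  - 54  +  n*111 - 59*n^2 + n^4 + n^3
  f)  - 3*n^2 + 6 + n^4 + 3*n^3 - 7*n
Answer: a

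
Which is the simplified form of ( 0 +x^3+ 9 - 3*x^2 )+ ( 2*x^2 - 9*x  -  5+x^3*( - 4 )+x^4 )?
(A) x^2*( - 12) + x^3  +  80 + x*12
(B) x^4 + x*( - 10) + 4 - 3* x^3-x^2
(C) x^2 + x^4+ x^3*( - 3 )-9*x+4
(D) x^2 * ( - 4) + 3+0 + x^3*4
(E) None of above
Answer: E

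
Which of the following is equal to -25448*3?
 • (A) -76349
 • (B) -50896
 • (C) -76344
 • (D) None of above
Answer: C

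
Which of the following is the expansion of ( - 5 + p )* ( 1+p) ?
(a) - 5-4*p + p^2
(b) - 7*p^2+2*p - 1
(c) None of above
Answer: a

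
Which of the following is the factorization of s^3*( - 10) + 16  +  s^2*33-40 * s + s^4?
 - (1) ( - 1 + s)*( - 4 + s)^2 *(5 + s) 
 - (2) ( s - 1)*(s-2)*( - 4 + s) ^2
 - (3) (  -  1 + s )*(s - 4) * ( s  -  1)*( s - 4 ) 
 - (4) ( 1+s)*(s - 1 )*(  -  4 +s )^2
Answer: 3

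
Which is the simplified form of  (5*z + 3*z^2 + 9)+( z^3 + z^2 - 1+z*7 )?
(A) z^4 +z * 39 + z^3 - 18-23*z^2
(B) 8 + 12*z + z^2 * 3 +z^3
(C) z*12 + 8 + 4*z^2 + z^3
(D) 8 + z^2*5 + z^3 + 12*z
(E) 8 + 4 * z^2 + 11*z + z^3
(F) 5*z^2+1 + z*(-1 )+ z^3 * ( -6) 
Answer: C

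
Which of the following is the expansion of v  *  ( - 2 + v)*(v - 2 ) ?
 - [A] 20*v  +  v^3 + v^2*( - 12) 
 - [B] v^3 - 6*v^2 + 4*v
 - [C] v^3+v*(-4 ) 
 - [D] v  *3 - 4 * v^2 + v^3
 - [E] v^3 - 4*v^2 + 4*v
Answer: E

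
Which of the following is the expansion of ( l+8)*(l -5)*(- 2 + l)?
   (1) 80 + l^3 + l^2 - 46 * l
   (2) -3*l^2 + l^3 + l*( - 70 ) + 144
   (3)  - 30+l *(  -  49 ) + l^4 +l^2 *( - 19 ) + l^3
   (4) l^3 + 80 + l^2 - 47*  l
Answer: 1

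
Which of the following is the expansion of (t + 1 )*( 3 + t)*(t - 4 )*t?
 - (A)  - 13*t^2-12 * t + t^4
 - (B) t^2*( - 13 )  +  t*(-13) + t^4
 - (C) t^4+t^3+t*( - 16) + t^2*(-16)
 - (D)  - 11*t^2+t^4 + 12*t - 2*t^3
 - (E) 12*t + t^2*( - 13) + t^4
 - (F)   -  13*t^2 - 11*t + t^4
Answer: A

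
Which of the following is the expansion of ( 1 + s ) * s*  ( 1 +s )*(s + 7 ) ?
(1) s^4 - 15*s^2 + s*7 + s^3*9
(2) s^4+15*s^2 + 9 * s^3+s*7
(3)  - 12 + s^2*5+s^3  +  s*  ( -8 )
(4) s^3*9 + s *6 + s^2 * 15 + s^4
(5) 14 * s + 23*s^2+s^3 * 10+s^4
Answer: 2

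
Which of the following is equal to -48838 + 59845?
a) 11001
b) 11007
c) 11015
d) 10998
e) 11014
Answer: b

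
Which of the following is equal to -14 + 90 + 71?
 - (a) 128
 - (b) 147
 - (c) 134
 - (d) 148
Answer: b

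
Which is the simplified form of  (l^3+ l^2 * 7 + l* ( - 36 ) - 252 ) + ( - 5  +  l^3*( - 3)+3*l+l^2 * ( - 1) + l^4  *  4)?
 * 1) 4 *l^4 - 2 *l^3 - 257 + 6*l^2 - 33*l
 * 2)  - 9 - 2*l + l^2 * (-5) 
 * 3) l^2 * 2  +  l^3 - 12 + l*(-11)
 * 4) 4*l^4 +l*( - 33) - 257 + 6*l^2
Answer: 1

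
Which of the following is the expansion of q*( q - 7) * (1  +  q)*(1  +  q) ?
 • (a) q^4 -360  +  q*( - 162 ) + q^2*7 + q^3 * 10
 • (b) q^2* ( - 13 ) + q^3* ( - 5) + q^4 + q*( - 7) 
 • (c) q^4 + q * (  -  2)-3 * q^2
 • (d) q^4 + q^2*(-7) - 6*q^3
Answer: b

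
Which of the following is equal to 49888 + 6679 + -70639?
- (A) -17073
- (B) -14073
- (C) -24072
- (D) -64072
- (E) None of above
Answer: E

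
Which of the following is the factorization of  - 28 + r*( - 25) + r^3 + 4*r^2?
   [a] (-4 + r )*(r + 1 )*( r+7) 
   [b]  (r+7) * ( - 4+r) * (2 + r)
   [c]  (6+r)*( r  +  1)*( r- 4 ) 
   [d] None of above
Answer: a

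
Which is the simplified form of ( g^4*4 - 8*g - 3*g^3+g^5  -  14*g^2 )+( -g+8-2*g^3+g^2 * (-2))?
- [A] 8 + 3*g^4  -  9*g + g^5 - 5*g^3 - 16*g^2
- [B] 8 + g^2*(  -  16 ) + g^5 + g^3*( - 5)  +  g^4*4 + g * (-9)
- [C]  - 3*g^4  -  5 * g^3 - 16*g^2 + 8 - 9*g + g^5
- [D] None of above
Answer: B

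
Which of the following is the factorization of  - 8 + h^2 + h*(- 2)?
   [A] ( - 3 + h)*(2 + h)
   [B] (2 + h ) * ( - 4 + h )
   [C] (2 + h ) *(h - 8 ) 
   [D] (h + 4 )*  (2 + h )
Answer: B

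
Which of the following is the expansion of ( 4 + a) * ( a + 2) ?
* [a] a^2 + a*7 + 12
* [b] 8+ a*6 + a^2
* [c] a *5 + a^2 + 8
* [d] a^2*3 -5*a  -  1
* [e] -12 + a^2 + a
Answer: b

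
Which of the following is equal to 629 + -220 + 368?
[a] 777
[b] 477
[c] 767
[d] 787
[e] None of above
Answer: a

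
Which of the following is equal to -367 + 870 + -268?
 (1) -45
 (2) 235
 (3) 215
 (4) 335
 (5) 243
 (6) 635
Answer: 2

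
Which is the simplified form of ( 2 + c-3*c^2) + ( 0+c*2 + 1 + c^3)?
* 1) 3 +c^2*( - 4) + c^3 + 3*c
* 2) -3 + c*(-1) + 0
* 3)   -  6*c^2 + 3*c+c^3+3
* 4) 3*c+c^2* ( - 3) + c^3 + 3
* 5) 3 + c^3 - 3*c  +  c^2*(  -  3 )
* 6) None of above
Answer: 4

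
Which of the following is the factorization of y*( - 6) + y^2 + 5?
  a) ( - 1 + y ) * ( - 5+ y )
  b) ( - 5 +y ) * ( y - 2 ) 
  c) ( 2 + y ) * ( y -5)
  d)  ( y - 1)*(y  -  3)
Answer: a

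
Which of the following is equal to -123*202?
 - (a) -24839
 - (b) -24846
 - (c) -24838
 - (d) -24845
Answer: b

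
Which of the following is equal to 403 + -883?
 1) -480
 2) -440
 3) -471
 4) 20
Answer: 1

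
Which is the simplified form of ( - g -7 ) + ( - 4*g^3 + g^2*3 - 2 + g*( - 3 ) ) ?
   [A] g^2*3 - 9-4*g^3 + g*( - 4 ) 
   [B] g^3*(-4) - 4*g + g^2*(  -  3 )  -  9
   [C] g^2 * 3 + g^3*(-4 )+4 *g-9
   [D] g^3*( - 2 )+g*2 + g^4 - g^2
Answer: A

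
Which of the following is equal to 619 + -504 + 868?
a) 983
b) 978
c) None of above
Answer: a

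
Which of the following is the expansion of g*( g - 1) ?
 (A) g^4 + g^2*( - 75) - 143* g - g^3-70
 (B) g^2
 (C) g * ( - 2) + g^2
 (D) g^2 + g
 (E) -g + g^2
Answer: E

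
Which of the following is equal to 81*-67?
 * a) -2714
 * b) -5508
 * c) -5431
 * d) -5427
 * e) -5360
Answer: d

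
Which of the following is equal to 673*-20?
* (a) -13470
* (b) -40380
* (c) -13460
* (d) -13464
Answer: c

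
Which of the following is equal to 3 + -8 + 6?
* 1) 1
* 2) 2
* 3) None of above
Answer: 1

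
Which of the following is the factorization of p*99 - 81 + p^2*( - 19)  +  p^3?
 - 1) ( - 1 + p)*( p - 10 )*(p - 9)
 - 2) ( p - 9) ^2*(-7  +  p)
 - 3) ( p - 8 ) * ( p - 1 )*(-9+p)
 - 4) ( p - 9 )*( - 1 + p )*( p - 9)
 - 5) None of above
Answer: 4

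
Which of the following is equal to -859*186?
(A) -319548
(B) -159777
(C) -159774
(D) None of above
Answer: C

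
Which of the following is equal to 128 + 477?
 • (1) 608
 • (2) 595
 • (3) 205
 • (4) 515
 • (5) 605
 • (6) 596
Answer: 5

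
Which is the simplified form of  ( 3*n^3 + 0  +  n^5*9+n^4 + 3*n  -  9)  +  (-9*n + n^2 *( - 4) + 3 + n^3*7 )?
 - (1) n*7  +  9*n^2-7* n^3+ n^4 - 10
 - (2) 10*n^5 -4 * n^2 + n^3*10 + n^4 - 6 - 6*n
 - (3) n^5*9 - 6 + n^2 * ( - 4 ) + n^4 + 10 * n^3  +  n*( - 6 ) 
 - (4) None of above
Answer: 3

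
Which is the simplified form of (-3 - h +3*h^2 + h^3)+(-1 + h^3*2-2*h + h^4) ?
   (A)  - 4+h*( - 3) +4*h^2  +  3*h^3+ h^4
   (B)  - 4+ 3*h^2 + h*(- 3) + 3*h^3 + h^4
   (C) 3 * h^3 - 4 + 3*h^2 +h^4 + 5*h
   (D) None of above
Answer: B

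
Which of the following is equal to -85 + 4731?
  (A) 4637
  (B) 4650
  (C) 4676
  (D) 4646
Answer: D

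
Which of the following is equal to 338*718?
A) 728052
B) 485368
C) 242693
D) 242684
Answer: D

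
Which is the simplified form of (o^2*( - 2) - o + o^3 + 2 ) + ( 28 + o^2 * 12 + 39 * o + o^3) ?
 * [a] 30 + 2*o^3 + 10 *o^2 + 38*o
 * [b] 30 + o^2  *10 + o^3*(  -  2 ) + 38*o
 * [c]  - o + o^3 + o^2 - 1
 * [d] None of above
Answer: a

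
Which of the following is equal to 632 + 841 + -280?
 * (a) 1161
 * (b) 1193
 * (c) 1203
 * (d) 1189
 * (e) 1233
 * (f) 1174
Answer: b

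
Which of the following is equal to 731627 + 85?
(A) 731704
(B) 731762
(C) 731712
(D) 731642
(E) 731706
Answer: C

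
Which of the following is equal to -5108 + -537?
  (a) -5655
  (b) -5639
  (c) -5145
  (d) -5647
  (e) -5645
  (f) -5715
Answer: e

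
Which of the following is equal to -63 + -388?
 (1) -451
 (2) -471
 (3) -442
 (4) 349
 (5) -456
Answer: 1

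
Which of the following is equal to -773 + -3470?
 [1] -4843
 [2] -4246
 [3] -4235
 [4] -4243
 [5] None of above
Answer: 4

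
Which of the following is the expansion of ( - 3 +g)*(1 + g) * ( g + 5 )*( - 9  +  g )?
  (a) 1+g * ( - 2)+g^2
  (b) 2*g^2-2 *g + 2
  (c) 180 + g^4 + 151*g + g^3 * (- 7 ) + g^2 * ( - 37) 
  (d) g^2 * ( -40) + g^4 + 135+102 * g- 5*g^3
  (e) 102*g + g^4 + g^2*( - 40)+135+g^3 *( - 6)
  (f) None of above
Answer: e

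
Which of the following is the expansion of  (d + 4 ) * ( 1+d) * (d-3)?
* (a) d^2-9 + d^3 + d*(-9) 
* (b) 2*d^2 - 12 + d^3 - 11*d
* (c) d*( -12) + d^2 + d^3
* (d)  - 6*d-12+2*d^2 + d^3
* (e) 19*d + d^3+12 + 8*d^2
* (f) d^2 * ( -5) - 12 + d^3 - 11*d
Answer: b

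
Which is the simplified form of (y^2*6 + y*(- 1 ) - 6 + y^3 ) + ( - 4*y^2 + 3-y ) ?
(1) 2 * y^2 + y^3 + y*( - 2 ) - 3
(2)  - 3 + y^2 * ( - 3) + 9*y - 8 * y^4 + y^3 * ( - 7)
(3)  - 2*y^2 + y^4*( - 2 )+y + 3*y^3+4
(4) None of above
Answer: 1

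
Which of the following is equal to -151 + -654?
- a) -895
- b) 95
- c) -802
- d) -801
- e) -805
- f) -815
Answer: e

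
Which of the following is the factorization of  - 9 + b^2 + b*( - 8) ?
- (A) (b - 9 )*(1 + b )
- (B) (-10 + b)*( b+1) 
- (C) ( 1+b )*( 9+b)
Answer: A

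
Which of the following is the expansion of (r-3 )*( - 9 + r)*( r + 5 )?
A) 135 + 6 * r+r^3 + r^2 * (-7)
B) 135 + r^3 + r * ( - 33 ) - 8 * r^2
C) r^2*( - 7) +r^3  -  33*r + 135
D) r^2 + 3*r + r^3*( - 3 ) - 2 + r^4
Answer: C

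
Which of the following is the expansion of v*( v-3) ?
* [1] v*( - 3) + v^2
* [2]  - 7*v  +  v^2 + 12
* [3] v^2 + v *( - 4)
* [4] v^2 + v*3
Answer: 1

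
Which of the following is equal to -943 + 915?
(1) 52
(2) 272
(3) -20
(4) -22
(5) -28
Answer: 5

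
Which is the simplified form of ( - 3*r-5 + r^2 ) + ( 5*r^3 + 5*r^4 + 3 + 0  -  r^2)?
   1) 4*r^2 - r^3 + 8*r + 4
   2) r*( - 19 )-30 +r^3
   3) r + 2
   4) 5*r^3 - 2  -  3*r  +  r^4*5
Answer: 4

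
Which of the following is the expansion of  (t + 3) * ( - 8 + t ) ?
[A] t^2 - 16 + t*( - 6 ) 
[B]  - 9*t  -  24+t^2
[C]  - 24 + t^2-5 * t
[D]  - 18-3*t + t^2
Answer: C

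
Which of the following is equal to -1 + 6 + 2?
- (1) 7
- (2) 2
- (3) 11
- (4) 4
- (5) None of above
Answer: 1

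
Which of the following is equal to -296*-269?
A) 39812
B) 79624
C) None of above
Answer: B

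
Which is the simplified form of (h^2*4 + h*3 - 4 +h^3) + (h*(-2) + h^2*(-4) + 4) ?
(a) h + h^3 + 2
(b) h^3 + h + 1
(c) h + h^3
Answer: c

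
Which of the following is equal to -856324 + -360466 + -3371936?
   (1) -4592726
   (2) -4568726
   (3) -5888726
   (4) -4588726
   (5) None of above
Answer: 4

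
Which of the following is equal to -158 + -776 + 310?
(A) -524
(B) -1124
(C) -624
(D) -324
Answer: C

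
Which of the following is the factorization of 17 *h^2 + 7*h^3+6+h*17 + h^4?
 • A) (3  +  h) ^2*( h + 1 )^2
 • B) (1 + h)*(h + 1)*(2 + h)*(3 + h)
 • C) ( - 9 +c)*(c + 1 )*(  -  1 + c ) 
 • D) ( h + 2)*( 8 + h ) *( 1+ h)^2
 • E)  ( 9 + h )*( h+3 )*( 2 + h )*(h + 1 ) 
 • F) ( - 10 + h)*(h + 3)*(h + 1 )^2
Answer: B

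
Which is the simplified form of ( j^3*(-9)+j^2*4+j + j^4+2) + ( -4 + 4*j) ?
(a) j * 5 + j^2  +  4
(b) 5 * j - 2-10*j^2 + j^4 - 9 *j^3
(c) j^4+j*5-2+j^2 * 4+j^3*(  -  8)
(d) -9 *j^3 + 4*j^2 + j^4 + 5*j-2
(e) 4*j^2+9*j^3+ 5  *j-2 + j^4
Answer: d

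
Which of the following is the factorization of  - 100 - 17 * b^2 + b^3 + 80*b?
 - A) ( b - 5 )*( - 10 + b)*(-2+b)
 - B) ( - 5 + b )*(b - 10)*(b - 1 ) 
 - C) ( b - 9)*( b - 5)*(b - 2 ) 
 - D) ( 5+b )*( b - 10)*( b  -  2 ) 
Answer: A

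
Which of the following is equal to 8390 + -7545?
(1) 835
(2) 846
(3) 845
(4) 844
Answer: 3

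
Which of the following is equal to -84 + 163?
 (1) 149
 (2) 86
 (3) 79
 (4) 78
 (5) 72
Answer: 3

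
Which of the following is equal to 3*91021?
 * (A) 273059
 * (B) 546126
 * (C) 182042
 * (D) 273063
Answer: D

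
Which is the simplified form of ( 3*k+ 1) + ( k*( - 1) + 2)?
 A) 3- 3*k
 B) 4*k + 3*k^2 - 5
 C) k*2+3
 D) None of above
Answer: C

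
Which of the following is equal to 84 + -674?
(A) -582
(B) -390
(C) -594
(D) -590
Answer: D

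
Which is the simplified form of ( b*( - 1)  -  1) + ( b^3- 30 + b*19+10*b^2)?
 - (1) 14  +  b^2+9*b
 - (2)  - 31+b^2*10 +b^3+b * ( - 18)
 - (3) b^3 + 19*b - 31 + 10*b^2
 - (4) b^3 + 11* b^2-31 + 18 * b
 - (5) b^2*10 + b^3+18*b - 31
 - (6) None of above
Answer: 5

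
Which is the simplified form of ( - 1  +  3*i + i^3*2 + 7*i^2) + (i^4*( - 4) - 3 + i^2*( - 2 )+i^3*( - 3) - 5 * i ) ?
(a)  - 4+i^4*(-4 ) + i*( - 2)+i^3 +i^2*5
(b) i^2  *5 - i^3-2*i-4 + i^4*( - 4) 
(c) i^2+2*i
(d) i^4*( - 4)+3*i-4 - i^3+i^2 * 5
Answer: b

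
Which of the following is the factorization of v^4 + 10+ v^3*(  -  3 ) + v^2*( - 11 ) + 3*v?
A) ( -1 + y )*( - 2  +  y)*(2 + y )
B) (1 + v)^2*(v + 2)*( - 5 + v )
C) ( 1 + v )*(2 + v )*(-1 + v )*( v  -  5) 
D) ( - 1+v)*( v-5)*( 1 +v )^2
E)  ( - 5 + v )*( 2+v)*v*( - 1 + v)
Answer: C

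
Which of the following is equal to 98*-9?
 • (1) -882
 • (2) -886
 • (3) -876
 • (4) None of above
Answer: 1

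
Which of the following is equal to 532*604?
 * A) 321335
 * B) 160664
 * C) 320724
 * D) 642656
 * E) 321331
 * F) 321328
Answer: F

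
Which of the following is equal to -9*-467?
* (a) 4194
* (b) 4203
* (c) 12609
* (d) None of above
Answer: b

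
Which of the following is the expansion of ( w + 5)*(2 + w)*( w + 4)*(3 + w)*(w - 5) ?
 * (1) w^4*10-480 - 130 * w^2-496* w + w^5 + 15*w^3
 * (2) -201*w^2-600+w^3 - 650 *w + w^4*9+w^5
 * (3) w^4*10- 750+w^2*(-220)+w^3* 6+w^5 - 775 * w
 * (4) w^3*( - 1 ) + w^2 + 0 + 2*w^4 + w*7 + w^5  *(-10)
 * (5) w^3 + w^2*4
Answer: 2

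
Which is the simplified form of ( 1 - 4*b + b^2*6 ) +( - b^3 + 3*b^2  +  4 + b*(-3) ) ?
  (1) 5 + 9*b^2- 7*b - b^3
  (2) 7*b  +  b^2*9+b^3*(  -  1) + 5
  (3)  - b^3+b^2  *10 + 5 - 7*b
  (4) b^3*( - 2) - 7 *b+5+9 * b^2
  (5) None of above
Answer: 1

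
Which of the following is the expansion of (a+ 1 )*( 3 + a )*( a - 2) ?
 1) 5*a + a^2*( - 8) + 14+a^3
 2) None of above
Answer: 2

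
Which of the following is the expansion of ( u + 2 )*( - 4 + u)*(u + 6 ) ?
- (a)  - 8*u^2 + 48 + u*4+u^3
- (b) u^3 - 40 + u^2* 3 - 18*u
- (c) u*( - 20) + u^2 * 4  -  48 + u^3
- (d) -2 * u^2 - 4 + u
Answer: c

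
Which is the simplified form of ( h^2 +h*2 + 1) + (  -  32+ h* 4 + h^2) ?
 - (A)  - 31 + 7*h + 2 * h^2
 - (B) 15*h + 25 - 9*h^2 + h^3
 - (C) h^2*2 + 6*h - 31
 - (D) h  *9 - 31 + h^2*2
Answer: C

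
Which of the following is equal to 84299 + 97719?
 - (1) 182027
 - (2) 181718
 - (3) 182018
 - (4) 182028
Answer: 3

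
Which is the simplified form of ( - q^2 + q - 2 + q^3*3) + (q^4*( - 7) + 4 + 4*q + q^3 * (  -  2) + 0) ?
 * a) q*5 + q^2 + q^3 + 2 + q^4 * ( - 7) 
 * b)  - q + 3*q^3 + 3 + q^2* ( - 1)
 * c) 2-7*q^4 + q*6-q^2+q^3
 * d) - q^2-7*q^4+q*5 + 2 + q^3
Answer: d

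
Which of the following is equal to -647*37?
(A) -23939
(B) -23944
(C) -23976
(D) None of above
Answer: A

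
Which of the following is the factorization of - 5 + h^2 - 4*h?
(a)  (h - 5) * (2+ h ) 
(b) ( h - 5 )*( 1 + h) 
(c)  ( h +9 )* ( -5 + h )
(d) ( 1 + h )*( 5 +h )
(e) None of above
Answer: b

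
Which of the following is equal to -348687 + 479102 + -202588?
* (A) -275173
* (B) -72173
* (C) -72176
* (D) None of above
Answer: B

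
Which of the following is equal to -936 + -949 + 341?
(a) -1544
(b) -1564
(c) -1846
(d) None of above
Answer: a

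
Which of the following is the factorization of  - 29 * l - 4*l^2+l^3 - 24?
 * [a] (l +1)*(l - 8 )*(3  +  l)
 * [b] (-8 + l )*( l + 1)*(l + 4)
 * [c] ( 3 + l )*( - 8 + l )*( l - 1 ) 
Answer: a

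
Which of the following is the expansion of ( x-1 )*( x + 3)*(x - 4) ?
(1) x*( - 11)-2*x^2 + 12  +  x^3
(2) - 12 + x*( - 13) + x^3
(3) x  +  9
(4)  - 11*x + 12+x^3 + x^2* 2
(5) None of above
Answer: 1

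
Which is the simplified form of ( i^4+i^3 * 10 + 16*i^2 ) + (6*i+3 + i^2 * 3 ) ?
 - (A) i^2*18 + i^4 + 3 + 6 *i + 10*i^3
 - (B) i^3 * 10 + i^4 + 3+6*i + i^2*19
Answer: B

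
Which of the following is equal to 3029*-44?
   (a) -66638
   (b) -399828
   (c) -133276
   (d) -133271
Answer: c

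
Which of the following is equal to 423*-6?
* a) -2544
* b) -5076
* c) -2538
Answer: c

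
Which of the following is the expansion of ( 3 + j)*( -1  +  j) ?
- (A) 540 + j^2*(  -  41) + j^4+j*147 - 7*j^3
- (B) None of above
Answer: B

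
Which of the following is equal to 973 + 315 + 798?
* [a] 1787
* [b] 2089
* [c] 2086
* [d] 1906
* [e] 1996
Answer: c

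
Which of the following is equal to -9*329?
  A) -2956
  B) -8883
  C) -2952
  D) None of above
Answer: D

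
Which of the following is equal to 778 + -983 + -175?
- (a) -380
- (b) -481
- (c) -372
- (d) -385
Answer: a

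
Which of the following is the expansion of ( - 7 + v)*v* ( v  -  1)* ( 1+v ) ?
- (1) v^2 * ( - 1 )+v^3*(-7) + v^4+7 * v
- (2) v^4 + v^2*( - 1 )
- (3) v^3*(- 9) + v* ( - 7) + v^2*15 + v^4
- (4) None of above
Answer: 1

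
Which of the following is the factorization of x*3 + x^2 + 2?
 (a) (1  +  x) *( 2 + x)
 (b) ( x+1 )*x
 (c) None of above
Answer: a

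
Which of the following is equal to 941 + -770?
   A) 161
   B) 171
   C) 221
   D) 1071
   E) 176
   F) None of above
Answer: B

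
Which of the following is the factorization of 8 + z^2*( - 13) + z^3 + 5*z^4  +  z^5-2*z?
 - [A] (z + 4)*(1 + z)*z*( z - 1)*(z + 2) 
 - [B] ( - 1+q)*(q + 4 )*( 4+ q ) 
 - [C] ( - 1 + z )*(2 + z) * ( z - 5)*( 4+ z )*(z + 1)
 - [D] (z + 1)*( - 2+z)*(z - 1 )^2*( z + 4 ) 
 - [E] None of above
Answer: E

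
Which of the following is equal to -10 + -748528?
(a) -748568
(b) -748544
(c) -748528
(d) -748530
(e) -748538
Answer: e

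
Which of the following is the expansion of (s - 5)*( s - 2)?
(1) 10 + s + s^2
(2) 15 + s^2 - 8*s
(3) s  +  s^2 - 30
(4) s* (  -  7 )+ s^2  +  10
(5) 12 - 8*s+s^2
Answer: 4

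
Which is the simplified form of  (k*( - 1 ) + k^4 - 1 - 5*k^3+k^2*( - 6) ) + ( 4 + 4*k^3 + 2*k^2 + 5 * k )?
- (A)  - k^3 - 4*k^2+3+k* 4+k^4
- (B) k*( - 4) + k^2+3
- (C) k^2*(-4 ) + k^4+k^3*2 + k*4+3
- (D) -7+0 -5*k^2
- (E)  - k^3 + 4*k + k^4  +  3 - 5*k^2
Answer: A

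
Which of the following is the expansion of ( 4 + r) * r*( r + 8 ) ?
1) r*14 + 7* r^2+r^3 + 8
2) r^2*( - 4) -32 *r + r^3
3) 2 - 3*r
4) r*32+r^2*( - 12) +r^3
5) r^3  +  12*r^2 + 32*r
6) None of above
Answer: 5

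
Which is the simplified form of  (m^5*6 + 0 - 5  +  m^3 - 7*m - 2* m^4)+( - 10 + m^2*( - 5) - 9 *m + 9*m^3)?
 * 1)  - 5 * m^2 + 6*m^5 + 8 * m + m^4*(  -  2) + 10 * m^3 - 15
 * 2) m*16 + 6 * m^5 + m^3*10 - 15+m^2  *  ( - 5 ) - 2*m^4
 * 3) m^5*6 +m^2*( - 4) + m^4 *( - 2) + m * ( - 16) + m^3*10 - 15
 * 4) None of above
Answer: 4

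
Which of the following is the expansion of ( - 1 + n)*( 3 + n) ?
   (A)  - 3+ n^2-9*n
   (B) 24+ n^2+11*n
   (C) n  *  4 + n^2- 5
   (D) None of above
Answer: D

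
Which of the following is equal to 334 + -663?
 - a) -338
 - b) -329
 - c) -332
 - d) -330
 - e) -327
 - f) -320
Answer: b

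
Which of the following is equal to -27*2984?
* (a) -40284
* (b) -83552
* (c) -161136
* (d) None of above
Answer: d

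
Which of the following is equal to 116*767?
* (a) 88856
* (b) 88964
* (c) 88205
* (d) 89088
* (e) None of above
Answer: e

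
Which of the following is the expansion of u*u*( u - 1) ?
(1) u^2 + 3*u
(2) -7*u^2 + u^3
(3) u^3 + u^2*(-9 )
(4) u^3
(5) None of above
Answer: 5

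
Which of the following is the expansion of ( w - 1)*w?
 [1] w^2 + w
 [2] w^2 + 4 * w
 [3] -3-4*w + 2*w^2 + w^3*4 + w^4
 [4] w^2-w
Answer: 4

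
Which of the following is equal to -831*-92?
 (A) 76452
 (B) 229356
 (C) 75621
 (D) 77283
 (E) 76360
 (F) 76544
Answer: A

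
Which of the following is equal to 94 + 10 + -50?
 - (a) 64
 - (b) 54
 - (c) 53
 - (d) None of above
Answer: b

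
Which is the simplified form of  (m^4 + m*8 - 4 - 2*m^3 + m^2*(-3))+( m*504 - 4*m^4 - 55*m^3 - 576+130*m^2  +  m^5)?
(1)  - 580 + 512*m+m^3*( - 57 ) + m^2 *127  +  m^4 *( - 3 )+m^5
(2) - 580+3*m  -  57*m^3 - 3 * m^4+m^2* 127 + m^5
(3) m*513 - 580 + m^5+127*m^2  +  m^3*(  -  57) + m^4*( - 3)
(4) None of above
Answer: 1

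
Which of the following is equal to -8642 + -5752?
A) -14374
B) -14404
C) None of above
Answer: C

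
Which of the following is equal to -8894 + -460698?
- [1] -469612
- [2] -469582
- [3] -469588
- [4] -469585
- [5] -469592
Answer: 5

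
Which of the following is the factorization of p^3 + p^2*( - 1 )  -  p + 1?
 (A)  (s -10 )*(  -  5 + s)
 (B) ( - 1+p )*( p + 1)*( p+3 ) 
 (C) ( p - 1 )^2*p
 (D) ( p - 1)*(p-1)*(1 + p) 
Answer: D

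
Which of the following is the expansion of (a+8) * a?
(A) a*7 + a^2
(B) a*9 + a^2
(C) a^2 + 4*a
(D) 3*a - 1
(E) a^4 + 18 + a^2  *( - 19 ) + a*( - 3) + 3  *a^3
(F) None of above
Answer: F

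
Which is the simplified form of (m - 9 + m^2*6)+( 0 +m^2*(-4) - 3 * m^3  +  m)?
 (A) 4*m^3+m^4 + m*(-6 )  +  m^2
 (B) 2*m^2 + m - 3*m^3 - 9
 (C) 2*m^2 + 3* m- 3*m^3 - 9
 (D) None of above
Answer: D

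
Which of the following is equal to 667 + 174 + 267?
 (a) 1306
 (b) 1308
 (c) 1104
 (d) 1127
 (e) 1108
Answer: e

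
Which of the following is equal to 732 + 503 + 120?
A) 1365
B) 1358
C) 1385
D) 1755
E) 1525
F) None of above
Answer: F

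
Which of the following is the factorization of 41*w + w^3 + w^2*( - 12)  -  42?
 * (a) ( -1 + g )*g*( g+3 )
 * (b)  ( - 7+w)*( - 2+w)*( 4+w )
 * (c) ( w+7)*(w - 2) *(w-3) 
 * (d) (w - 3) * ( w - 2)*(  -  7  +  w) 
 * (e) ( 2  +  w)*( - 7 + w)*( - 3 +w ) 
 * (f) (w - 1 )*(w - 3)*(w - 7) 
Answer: d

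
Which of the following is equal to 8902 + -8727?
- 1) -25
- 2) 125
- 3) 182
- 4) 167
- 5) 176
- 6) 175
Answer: 6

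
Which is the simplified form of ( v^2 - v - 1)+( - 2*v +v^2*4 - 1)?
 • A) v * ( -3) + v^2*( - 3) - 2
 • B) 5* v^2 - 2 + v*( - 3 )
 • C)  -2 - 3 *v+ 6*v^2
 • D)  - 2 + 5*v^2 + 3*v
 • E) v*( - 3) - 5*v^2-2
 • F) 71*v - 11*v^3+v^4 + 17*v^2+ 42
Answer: B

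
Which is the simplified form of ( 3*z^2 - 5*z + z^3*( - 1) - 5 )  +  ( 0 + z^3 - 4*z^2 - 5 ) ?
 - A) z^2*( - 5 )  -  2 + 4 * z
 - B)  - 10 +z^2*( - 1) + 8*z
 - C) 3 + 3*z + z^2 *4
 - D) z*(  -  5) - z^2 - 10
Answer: D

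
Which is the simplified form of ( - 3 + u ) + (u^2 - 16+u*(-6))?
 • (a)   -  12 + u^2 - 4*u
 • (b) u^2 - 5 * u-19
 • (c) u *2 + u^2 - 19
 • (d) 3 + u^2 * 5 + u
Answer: b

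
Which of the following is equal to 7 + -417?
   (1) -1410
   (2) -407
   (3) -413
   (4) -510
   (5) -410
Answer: 5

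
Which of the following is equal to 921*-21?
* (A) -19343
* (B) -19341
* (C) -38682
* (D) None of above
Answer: B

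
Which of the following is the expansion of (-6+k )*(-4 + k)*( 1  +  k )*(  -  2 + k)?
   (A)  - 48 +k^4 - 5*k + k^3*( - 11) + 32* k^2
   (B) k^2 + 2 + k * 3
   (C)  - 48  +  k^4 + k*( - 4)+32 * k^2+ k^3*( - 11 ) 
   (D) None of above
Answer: C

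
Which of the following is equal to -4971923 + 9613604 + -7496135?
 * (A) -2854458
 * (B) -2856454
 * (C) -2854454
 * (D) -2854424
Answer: C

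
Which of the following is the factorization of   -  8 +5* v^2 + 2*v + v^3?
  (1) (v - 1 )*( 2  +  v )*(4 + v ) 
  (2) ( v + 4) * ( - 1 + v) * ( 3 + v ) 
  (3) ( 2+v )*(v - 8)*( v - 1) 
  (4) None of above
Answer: 1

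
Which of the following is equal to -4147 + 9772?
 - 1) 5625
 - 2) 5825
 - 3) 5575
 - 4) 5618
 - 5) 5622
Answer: 1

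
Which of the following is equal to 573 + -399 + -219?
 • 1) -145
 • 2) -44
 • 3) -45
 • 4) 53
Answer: 3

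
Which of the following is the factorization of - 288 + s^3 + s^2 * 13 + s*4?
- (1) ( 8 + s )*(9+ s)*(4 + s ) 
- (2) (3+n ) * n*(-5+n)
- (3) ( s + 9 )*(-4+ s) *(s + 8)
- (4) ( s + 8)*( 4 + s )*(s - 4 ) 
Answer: 3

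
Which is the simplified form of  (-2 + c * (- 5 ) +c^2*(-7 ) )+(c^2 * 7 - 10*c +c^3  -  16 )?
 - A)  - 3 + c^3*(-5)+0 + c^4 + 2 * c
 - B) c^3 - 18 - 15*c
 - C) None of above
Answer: B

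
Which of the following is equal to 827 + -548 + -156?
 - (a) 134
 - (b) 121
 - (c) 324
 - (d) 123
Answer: d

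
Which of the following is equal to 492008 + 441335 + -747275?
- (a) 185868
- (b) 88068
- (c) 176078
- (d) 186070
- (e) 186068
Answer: e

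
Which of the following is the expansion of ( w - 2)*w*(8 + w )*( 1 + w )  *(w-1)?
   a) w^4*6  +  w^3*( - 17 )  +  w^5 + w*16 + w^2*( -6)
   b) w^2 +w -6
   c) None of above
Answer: a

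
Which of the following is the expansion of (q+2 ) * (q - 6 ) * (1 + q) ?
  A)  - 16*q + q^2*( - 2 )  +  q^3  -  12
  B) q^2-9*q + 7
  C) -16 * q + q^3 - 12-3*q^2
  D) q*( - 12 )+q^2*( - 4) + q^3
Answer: C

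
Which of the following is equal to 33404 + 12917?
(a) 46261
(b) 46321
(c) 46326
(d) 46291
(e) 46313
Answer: b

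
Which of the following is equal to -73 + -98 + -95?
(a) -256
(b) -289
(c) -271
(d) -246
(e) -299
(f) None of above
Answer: f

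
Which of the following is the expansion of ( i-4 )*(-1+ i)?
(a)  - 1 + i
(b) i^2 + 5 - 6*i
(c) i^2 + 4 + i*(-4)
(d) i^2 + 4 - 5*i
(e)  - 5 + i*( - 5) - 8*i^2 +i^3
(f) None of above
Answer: d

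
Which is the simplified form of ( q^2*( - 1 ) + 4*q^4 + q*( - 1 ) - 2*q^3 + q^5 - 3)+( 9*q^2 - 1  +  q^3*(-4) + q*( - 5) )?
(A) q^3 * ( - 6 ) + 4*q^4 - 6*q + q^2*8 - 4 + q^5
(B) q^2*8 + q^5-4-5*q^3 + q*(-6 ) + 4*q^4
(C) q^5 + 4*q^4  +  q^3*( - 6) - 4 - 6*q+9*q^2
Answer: A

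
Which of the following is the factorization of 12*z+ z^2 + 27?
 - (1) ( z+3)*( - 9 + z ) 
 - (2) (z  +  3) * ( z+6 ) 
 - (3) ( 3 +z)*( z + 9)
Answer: 3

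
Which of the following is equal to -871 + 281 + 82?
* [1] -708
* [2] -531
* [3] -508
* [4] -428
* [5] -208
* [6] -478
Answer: 3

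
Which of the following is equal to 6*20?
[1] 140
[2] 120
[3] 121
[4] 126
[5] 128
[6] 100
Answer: 2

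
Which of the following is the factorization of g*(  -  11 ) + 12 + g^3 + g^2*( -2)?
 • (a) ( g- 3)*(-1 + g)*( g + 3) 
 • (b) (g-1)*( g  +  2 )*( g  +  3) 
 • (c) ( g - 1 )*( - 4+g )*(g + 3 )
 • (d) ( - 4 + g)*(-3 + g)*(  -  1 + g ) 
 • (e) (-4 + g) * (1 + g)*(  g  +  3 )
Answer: c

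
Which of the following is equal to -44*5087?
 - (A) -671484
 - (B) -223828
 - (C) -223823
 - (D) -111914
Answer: B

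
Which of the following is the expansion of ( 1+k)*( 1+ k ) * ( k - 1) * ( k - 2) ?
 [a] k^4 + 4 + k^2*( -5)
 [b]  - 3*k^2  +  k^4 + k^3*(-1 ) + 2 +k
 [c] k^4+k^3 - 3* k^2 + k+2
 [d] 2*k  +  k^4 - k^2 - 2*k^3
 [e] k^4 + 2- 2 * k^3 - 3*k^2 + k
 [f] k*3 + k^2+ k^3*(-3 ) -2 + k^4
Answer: b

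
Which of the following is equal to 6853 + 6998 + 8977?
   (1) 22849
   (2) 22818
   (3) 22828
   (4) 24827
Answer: 3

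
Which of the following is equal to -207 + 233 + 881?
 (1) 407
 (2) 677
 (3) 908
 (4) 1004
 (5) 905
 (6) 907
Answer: 6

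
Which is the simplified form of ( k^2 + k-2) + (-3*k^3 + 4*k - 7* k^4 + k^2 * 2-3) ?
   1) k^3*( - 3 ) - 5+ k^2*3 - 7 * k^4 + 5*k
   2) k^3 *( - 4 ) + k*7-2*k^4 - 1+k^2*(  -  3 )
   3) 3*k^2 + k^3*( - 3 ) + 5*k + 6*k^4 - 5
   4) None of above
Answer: 1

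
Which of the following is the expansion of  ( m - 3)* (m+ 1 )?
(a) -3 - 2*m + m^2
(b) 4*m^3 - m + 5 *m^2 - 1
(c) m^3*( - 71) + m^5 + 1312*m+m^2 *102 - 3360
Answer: a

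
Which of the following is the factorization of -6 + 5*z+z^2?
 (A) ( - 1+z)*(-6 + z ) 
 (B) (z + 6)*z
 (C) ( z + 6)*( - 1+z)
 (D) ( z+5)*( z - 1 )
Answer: C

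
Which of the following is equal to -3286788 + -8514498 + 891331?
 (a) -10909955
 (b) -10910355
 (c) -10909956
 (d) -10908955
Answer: a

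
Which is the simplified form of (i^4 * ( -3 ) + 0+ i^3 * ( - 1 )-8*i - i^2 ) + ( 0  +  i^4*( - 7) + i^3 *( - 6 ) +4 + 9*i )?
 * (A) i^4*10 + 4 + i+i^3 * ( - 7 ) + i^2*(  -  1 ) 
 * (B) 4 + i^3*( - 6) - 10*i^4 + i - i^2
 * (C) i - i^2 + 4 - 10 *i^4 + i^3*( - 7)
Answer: C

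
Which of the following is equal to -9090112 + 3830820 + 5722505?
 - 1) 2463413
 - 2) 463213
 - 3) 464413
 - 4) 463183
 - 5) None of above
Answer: 2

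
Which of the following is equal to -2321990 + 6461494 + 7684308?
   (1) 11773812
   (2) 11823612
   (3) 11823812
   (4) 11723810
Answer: 3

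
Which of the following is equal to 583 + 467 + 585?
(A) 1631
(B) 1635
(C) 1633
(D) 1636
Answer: B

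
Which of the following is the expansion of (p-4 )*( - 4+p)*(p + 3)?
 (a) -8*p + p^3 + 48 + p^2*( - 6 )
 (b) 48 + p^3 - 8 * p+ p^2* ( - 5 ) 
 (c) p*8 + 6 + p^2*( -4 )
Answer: b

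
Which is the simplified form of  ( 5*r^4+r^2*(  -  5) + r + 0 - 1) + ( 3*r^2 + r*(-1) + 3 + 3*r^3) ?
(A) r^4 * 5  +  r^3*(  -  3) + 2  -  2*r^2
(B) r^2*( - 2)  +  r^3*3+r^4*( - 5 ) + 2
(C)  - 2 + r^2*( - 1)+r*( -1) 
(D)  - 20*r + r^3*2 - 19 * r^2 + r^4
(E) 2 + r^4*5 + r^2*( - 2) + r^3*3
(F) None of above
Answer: E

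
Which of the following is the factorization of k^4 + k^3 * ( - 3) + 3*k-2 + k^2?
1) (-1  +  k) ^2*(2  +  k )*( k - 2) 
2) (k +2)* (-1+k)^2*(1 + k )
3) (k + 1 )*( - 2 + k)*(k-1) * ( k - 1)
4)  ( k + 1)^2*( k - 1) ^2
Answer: 3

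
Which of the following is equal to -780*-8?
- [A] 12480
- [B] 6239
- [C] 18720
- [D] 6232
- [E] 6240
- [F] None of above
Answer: E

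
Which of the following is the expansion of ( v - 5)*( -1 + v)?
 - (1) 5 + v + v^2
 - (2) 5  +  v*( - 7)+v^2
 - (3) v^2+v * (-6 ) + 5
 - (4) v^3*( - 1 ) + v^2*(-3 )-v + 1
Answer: 3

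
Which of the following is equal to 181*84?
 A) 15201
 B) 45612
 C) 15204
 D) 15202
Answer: C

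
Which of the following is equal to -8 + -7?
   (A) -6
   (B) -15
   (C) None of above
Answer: B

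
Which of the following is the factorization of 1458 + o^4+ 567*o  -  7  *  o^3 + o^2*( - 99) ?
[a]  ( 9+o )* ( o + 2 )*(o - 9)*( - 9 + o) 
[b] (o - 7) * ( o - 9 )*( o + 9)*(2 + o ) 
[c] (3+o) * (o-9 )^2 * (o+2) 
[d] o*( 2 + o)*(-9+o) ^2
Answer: a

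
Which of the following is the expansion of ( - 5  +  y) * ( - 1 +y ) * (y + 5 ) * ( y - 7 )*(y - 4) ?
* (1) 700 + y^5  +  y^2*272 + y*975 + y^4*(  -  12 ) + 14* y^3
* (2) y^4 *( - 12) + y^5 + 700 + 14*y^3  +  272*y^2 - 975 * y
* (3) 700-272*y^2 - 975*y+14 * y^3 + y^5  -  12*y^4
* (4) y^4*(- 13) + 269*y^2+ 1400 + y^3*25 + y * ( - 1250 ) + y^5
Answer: 2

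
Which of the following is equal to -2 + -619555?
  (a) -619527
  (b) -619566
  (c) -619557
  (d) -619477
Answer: c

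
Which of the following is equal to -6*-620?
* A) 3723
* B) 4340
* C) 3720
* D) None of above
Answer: C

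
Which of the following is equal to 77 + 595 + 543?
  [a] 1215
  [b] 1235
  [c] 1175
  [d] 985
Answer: a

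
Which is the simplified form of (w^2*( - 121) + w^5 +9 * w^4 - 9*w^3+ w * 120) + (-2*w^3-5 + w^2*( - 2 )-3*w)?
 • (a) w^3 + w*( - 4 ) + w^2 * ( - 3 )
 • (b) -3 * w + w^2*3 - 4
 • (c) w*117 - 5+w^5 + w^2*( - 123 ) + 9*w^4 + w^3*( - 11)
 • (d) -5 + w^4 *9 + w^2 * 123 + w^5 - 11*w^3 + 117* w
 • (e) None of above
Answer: c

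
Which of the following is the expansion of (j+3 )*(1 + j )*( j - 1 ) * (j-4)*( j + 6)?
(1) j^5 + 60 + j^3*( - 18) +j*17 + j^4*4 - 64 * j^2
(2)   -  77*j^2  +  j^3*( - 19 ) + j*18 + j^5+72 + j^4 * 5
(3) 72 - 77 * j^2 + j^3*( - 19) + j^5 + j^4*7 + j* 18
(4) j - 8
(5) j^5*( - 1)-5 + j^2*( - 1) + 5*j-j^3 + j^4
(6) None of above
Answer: 2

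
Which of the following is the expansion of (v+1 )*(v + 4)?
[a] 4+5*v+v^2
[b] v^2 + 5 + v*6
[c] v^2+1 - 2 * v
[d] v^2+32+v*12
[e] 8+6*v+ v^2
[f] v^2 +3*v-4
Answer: a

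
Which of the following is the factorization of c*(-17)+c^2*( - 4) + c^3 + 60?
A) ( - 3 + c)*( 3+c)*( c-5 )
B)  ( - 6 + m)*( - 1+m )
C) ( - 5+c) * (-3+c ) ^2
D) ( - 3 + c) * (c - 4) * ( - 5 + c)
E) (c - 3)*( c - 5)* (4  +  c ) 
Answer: E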